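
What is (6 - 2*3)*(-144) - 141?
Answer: -141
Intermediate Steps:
(6 - 2*3)*(-144) - 141 = (6 - 6)*(-144) - 141 = 0*(-144) - 141 = 0 - 141 = -141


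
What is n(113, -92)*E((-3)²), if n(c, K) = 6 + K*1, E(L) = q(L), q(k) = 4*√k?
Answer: -1032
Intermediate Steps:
E(L) = 4*√L
n(c, K) = 6 + K
n(113, -92)*E((-3)²) = (6 - 92)*(4*√((-3)²)) = -344*√9 = -344*3 = -86*12 = -1032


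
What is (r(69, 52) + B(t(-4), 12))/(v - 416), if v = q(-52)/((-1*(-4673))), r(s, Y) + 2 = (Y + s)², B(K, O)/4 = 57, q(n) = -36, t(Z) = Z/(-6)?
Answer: -69473491/1944004 ≈ -35.737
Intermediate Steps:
t(Z) = -Z/6 (t(Z) = Z*(-⅙) = -Z/6)
B(K, O) = 228 (B(K, O) = 4*57 = 228)
r(s, Y) = -2 + (Y + s)²
v = -36/4673 (v = -36/((-1*(-4673))) = -36/4673 ≈ -0.0077038)
(r(69, 52) + B(t(-4), 12))/(v - 416) = ((-2 + (52 + 69)²) + 228)/(-36/4673 - 416) = ((-2 + 121²) + 228)/(-1944004/4673) = ((-2 + 14641) + 228)*(-4673/1944004) = (14639 + 228)*(-4673/1944004) = 14867*(-4673/1944004) = -69473491/1944004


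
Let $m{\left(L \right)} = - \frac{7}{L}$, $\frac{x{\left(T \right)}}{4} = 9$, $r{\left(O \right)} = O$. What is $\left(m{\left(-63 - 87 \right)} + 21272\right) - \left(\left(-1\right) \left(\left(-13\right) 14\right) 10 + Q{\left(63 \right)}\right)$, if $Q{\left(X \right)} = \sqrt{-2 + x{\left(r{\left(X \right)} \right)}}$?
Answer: $\frac{2917807}{150} - \sqrt{34} \approx 19446.0$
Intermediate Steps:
$x{\left(T \right)} = 36$ ($x{\left(T \right)} = 4 \cdot 9 = 36$)
$Q{\left(X \right)} = \sqrt{34}$ ($Q{\left(X \right)} = \sqrt{-2 + 36} = \sqrt{34}$)
$\left(m{\left(-63 - 87 \right)} + 21272\right) - \left(\left(-1\right) \left(\left(-13\right) 14\right) 10 + Q{\left(63 \right)}\right) = \left(- \frac{7}{-63 - 87} + 21272\right) + \left(\left(-13\right) 14 \cdot 10 - \sqrt{34}\right) = \left(- \frac{7}{-150} + 21272\right) - \left(1820 + \sqrt{34}\right) = \left(\left(-7\right) \left(- \frac{1}{150}\right) + 21272\right) - \left(1820 + \sqrt{34}\right) = \left(\frac{7}{150} + 21272\right) - \left(1820 + \sqrt{34}\right) = \frac{3190807}{150} - \left(1820 + \sqrt{34}\right) = \frac{2917807}{150} - \sqrt{34}$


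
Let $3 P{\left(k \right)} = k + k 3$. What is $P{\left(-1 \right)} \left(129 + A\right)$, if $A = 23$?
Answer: $- \frac{608}{3} \approx -202.67$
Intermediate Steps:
$P{\left(k \right)} = \frac{4 k}{3}$ ($P{\left(k \right)} = \frac{k + k 3}{3} = \frac{k + 3 k}{3} = \frac{4 k}{3}$)
$P{\left(-1 \right)} \left(129 + A\right) = \frac{4}{3} \left(-1\right) \left(129 + 23\right) = \left(- \frac{4}{3}\right) 152 = - \frac{608}{3}$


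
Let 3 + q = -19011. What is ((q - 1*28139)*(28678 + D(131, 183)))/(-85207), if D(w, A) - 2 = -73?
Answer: 1348905871/85207 ≈ 15831.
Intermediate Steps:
q = -19014 (q = -3 - 19011 = -19014)
D(w, A) = -71 (D(w, A) = 2 - 73 = -71)
((q - 1*28139)*(28678 + D(131, 183)))/(-85207) = ((-19014 - 1*28139)*(28678 - 71))/(-85207) = ((-19014 - 28139)*28607)*(-1/85207) = -47153*28607*(-1/85207) = -1348905871*(-1/85207) = 1348905871/85207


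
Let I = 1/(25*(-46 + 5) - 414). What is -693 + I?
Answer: -997228/1439 ≈ -693.00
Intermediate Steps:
I = -1/1439 (I = 1/(25*(-41) - 414) = 1/(-1025 - 414) = 1/(-1439) = -1/1439 ≈ -0.00069493)
-693 + I = -693 - 1/1439 = -997228/1439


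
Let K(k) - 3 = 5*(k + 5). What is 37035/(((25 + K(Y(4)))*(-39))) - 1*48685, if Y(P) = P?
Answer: -46214410/949 ≈ -48698.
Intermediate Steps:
K(k) = 28 + 5*k (K(k) = 3 + 5*(k + 5) = 3 + 5*(5 + k) = 3 + (25 + 5*k) = 28 + 5*k)
37035/(((25 + K(Y(4)))*(-39))) - 1*48685 = 37035/(((25 + (28 + 5*4))*(-39))) - 1*48685 = 37035/(((25 + (28 + 20))*(-39))) - 48685 = 37035/(((25 + 48)*(-39))) - 48685 = 37035/((73*(-39))) - 48685 = 37035/(-2847) - 48685 = 37035*(-1/2847) - 48685 = -12345/949 - 48685 = -46214410/949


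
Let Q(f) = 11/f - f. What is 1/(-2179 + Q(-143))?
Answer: -13/26469 ≈ -0.00049114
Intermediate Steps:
Q(f) = -f + 11/f
1/(-2179 + Q(-143)) = 1/(-2179 + (-1*(-143) + 11/(-143))) = 1/(-2179 + (143 + 11*(-1/143))) = 1/(-2179 + (143 - 1/13)) = 1/(-2179 + 1858/13) = 1/(-26469/13) = -13/26469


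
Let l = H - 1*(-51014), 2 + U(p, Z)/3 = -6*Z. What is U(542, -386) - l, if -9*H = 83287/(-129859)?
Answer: -51508395919/1168731 ≈ -44072.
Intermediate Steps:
H = 83287/1168731 (H = -83287/(9*(-129859)) = -83287*(-1)/(9*129859) = -1/9*(-83287/129859) = 83287/1168731 ≈ 0.071263)
U(p, Z) = -6 - 18*Z (U(p, Z) = -6 + 3*(-6*Z) = -6 - 18*Z)
l = 59621726521/1168731 (l = 83287/1168731 - 1*(-51014) = 83287/1168731 + 51014 = 59621726521/1168731 ≈ 51014.)
U(542, -386) - l = (-6 - 18*(-386)) - 1*59621726521/1168731 = (-6 + 6948) - 59621726521/1168731 = 6942 - 59621726521/1168731 = -51508395919/1168731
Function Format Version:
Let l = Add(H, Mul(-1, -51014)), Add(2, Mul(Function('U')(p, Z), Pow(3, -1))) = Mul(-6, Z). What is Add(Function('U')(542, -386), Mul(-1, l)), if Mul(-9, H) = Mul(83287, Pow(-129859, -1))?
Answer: Rational(-51508395919, 1168731) ≈ -44072.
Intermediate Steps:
H = Rational(83287, 1168731) (H = Mul(Rational(-1, 9), Mul(83287, Pow(-129859, -1))) = Mul(Rational(-1, 9), Mul(83287, Rational(-1, 129859))) = Mul(Rational(-1, 9), Rational(-83287, 129859)) = Rational(83287, 1168731) ≈ 0.071263)
Function('U')(p, Z) = Add(-6, Mul(-18, Z)) (Function('U')(p, Z) = Add(-6, Mul(3, Mul(-6, Z))) = Add(-6, Mul(-18, Z)))
l = Rational(59621726521, 1168731) (l = Add(Rational(83287, 1168731), Mul(-1, -51014)) = Add(Rational(83287, 1168731), 51014) = Rational(59621726521, 1168731) ≈ 51014.)
Add(Function('U')(542, -386), Mul(-1, l)) = Add(Add(-6, Mul(-18, -386)), Mul(-1, Rational(59621726521, 1168731))) = Add(Add(-6, 6948), Rational(-59621726521, 1168731)) = Add(6942, Rational(-59621726521, 1168731)) = Rational(-51508395919, 1168731)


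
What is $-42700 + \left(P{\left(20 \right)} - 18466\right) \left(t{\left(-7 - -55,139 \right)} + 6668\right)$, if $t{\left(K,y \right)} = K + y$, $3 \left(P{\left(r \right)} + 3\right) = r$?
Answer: $-126601995$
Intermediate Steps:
$P{\left(r \right)} = -3 + \frac{r}{3}$
$-42700 + \left(P{\left(20 \right)} - 18466\right) \left(t{\left(-7 - -55,139 \right)} + 6668\right) = -42700 + \left(\left(-3 + \frac{1}{3} \cdot 20\right) - 18466\right) \left(\left(\left(-7 - -55\right) + 139\right) + 6668\right) = -42700 + \left(\left(-3 + \frac{20}{3}\right) - 18466\right) \left(\left(\left(-7 + 55\right) + 139\right) + 6668\right) = -42700 + \left(\frac{11}{3} - 18466\right) \left(\left(48 + 139\right) + 6668\right) = -42700 - \frac{55387 \left(187 + 6668\right)}{3} = -42700 - 126559295 = -126601995$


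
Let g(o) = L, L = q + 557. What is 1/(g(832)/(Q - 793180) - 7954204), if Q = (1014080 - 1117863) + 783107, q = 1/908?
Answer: -103381248/822315536872349 ≈ -1.2572e-7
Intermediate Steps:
q = 1/908 ≈ 0.0011013
L = 505757/908 (L = 1/908 + 557 = 505757/908 ≈ 557.00)
g(o) = 505757/908
Q = 679324 (Q = -103783 + 783107 = 679324)
1/(g(832)/(Q - 793180) - 7954204) = 1/(505757/(908*(679324 - 793180)) - 7954204) = 1/((505757/908)/(-113856) - 7954204) = 1/((505757/908)*(-1/113856) - 7954204) = 1/(-505757/103381248 - 7954204) = 1/(-822315536872349/103381248) = -103381248/822315536872349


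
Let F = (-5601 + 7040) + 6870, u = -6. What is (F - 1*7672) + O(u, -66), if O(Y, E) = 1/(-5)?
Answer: 3184/5 ≈ 636.80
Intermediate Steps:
F = 8309 (F = 1439 + 6870 = 8309)
O(Y, E) = -⅕
(F - 1*7672) + O(u, -66) = (8309 - 1*7672) - ⅕ = (8309 - 7672) - ⅕ = 637 - ⅕ = 3184/5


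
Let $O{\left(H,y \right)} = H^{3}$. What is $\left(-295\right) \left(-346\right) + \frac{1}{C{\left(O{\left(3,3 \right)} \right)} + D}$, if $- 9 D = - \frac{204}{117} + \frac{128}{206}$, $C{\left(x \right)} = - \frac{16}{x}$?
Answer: $\frac{1726579967}{16916} \approx 1.0207 \cdot 10^{5}$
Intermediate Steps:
$D = \frac{4508}{36153}$ ($D = - \frac{- \frac{204}{117} + \frac{128}{206}}{9} = - \frac{\left(-204\right) \frac{1}{117} + 128 \cdot \frac{1}{206}}{9} = - \frac{- \frac{68}{39} + \frac{64}{103}}{9} = \left(- \frac{1}{9}\right) \left(- \frac{4508}{4017}\right) = \frac{4508}{36153} \approx 0.12469$)
$\left(-295\right) \left(-346\right) + \frac{1}{C{\left(O{\left(3,3 \right)} \right)} + D} = \left(-295\right) \left(-346\right) + \frac{1}{- \frac{16}{3^{3}} + \frac{4508}{36153}} = 102070 + \frac{1}{- \frac{16}{27} + \frac{4508}{36153}} = 102070 + \frac{1}{- \frac{16916}{36153}} = 102070 - \frac{36153}{16916} = \frac{1726579967}{16916}$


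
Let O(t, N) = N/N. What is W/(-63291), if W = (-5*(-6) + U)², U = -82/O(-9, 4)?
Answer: -2704/63291 ≈ -0.042723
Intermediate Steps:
O(t, N) = 1
U = -82 (U = -82/1 = -82*1 = -82)
W = 2704 (W = (-5*(-6) - 82)² = (30 - 82)² = (-52)² = 2704)
W/(-63291) = 2704/(-63291) = 2704*(-1/63291) = -2704/63291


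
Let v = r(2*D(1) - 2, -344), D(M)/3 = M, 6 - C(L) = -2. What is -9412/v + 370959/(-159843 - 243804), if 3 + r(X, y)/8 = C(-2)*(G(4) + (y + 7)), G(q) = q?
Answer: -342971305/717684366 ≈ -0.47789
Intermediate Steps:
C(L) = 8 (C(L) = 6 - 1*(-2) = 6 + 2 = 8)
D(M) = 3*M
r(X, y) = 680 + 64*y (r(X, y) = -24 + 8*(8*(4 + (y + 7))) = -24 + 8*(8*(4 + (7 + y))) = -24 + 8*(8*(11 + y)) = -24 + 8*(88 + 8*y) = -24 + (704 + 64*y) = 680 + 64*y)
v = -21336 (v = 680 + 64*(-344) = 680 - 22016 = -21336)
-9412/v + 370959/(-159843 - 243804) = -9412/(-21336) + 370959/(-159843 - 243804) = -9412*(-1/21336) + 370959/(-403647) = 2353/5334 + 370959*(-1/403647) = 2353/5334 - 123653/134549 = -342971305/717684366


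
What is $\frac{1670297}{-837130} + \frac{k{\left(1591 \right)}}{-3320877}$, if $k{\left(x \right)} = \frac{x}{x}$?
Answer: $- \frac{792407389657}{397143680430} \approx -1.9953$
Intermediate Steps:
$k{\left(x \right)} = 1$
$\frac{1670297}{-837130} + \frac{k{\left(1591 \right)}}{-3320877} = \frac{1670297}{-837130} + 1 \frac{1}{-3320877} = 1670297 \left(- \frac{1}{837130}\right) + 1 \left(- \frac{1}{3320877}\right) = - \frac{1670297}{837130} - \frac{1}{3320877} = - \frac{792407389657}{397143680430}$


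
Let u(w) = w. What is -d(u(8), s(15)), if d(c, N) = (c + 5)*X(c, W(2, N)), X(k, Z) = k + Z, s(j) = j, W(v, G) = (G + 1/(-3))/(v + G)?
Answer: -5876/51 ≈ -115.22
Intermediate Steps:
W(v, G) = (-1/3 + G)/(G + v) (W(v, G) = (G - 1/3)/(G + v) = (-1/3 + G)/(G + v))
X(k, Z) = Z + k
d(c, N) = (5 + c)*(c + (-1/3 + N)/(2 + N)) (d(c, N) = (c + 5)*((-1/3 + N)/(N + 2) + c) = (5 + c)*((-1/3 + N)/(2 + N) + c) = (5 + c)*(c + (-1/3 + N)/(2 + N)))
-d(u(8), s(15)) = -(5 + 8)*(-1 + 3*15 + 3*8*(2 + 15))/(3*(2 + 15)) = -13*(-1 + 45 + 3*8*17)/(3*17) = -13*(-1 + 45 + 408)/(3*17) = -13*452/(3*17) = -1*5876/51 = -5876/51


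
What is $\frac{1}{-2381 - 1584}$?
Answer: $- \frac{1}{3965} \approx -0.00025221$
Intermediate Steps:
$\frac{1}{-2381 - 1584} = \frac{1}{-3965} = - \frac{1}{3965}$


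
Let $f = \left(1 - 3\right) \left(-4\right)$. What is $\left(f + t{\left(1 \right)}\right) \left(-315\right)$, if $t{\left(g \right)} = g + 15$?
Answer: $-7560$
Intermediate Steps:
$f = 8$ ($f = \left(-2\right) \left(-4\right) = 8$)
$t{\left(g \right)} = 15 + g$
$\left(f + t{\left(1 \right)}\right) \left(-315\right) = \left(8 + \left(15 + 1\right)\right) \left(-315\right) = \left(8 + 16\right) \left(-315\right) = 24 \left(-315\right) = -7560$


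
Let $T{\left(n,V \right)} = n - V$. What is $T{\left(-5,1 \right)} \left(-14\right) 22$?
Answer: $1848$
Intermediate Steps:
$T{\left(-5,1 \right)} \left(-14\right) 22 = \left(-5 - 1\right) \left(-14\right) 22 = \left(-6\right) \left(-14\right) 22 = 84 \cdot 22 = 1848$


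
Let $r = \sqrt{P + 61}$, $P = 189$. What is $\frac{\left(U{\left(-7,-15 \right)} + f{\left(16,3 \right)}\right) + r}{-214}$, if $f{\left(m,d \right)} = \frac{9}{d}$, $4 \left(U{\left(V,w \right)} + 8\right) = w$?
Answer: $\frac{35}{856} - \frac{5 \sqrt{10}}{214} \approx -0.032997$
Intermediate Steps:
$U{\left(V,w \right)} = -8 + \frac{w}{4}$
$r = 5 \sqrt{10}$ ($r = \sqrt{189 + 61} = \sqrt{250} = 5 \sqrt{10} \approx 15.811$)
$\frac{\left(U{\left(-7,-15 \right)} + f{\left(16,3 \right)}\right) + r}{-214} = \frac{\left(\left(-8 + \frac{1}{4} \left(-15\right)\right) + \frac{9}{3}\right) + 5 \sqrt{10}}{-214} = - \frac{\left(\left(-8 - \frac{15}{4}\right) + 9 \cdot \frac{1}{3}\right) + 5 \sqrt{10}}{214} = - \frac{\left(- \frac{47}{4} + 3\right) + 5 \sqrt{10}}{214} = - \frac{- \frac{35}{4} + 5 \sqrt{10}}{214} = \frac{35}{856} - \frac{5 \sqrt{10}}{214}$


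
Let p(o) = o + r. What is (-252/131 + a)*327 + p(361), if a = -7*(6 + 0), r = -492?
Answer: -1898719/131 ≈ -14494.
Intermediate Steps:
a = -42 (a = -7*6 = -42)
p(o) = -492 + o (p(o) = o - 492 = -492 + o)
(-252/131 + a)*327 + p(361) = (-252/131 - 42)*327 + (-492 + 361) = (-252*1/131 - 42)*327 - 131 = (-252/131 - 42)*327 - 131 = -5754/131*327 - 131 = -1881558/131 - 131 = -1898719/131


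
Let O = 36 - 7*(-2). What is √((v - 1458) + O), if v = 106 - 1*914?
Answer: 2*I*√554 ≈ 47.074*I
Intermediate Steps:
O = 50 (O = 36 - 1*(-14) = 36 + 14 = 50)
v = -808 (v = 106 - 914 = -808)
√((v - 1458) + O) = √((-808 - 1458) + 50) = √(-2266 + 50) = √(-2216) = 2*I*√554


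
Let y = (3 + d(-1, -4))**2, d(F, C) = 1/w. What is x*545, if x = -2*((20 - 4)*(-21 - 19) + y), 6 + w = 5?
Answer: 693240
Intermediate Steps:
w = -1 (w = -6 + 5 = -1)
d(F, C) = -1 (d(F, C) = 1/(-1) = -1)
y = 4 (y = (3 - 1)**2 = 2**2 = 4)
x = 1272 (x = -2*((20 - 4)*(-21 - 19) + 4) = -2*(16*(-40) + 4) = -2*(-640 + 4) = -2*(-636) = 1272)
x*545 = 1272*545 = 693240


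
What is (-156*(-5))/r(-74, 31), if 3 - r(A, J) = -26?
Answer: 780/29 ≈ 26.897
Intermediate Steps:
r(A, J) = 29 (r(A, J) = 3 - 1*(-26) = 3 + 26 = 29)
(-156*(-5))/r(-74, 31) = -156*(-5)/29 = 780*(1/29) = 780/29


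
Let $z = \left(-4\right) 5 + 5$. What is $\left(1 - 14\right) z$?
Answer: $195$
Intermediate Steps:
$z = -15$ ($z = -20 + 5 = -15$)
$\left(1 - 14\right) z = \left(1 - 14\right) \left(-15\right) = \left(-13\right) \left(-15\right) = 195$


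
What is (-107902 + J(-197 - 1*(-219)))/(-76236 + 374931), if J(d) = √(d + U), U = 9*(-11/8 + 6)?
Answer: -107902/298695 + √1018/1194780 ≈ -0.36122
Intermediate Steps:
U = 333/8 (U = 9*(-11*⅛ + 6) = 9*(-11/8 + 6) = 9*(37/8) = 333/8 ≈ 41.625)
J(d) = √(333/8 + d) (J(d) = √(d + 333/8) = √(333/8 + d))
(-107902 + J(-197 - 1*(-219)))/(-76236 + 374931) = (-107902 + √(666 + 16*(-197 - 1*(-219)))/4)/(-76236 + 374931) = (-107902 + √(666 + 16*(-197 + 219))/4)/298695 = (-107902 + √(666 + 16*22)/4)*(1/298695) = (-107902 + √(666 + 352)/4)*(1/298695) = (-107902 + √1018/4)*(1/298695) = -107902/298695 + √1018/1194780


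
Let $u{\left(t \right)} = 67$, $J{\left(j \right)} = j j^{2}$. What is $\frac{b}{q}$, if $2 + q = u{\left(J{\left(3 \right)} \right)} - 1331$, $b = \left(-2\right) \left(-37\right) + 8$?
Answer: $- \frac{41}{633} \approx -0.064771$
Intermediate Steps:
$J{\left(j \right)} = j^{3}$
$b = 82$ ($b = 74 + 8 = 82$)
$q = -1266$ ($q = -2 + \left(67 - 1331\right) = -2 - 1264 = -1266$)
$\frac{b}{q} = \frac{82}{-1266} = 82 \left(- \frac{1}{1266}\right) = - \frac{41}{633}$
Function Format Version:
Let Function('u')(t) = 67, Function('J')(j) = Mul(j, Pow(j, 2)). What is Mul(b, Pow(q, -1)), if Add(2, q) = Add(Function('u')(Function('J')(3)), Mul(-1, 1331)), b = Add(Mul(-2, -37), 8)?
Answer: Rational(-41, 633) ≈ -0.064771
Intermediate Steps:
Function('J')(j) = Pow(j, 3)
b = 82 (b = Add(74, 8) = 82)
q = -1266 (q = Add(-2, Add(67, Mul(-1, 1331))) = Add(-2, Add(67, -1331)) = Add(-2, -1264) = -1266)
Mul(b, Pow(q, -1)) = Mul(82, Pow(-1266, -1)) = Mul(82, Rational(-1, 1266)) = Rational(-41, 633)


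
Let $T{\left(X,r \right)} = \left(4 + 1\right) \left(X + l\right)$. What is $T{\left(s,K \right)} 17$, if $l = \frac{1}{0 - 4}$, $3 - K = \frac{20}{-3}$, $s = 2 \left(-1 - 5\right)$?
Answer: $- \frac{4165}{4} \approx -1041.3$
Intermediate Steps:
$s = -12$ ($s = 2 \left(-6\right) = -12$)
$K = \frac{29}{3}$ ($K = 3 - \frac{20}{-3} = 3 - 20 \left(- \frac{1}{3}\right) = 3 - - \frac{20}{3} = 3 + \frac{20}{3} = \frac{29}{3} \approx 9.6667$)
$l = - \frac{1}{4}$ ($l = \frac{1}{-4} = - \frac{1}{4} \approx -0.25$)
$T{\left(X,r \right)} = - \frac{5}{4} + 5 X$ ($T{\left(X,r \right)} = \left(4 + 1\right) \left(X - \frac{1}{4}\right) = 5 \left(- \frac{1}{4} + X\right) = - \frac{5}{4} + 5 X$)
$T{\left(s,K \right)} 17 = \left(- \frac{5}{4} + 5 \left(-12\right)\right) 17 = \left(- \frac{5}{4} - 60\right) 17 = \left(- \frac{245}{4}\right) 17 = - \frac{4165}{4}$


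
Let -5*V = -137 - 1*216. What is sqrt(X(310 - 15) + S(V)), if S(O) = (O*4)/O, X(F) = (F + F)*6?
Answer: 2*sqrt(886) ≈ 59.531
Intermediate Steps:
V = 353/5 (V = -(-137 - 1*216)/5 = -(-137 - 216)/5 = -1/5*(-353) = 353/5 ≈ 70.600)
X(F) = 12*F (X(F) = (2*F)*6 = 12*F)
S(O) = 4 (S(O) = (4*O)/O = 4)
sqrt(X(310 - 15) + S(V)) = sqrt(12*(310 - 15) + 4) = sqrt(12*295 + 4) = sqrt(3540 + 4) = sqrt(3544) = 2*sqrt(886)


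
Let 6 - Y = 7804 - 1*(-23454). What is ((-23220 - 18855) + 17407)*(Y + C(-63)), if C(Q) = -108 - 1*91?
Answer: 775833268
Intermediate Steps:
C(Q) = -199 (C(Q) = -108 - 91 = -199)
Y = -31252 (Y = 6 - (7804 - 1*(-23454)) = 6 - (7804 + 23454) = 6 - 1*31258 = 6 - 31258 = -31252)
((-23220 - 18855) + 17407)*(Y + C(-63)) = ((-23220 - 18855) + 17407)*(-31252 - 199) = (-42075 + 17407)*(-31451) = -24668*(-31451) = 775833268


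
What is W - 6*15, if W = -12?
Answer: -102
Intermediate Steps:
W - 6*15 = -12 - 6*15 = -12 - 90 = -102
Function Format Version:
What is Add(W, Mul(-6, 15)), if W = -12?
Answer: -102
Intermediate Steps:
Add(W, Mul(-6, 15)) = Add(-12, Mul(-6, 15)) = Add(-12, -90) = -102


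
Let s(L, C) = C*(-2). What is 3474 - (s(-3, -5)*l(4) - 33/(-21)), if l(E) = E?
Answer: 24027/7 ≈ 3432.4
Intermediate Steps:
s(L, C) = -2*C
3474 - (s(-3, -5)*l(4) - 33/(-21)) = 3474 - (-2*(-5)*4 - 33/(-21)) = 3474 - (10*4 - 33*(-1/21)) = 3474 - (40 + 11/7) = 3474 - 1*291/7 = 3474 - 291/7 = 24027/7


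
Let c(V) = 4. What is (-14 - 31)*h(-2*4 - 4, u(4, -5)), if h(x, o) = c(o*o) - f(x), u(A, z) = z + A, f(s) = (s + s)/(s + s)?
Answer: -135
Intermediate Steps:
f(s) = 1 (f(s) = (2*s)/((2*s)) = (2*s)*(1/(2*s)) = 1)
u(A, z) = A + z
h(x, o) = 3 (h(x, o) = 4 - 1*1 = 4 - 1 = 3)
(-14 - 31)*h(-2*4 - 4, u(4, -5)) = (-14 - 31)*3 = -45*3 = -135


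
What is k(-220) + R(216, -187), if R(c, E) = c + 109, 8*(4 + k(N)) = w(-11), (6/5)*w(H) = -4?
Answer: 3847/12 ≈ 320.58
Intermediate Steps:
w(H) = -10/3 (w(H) = (⅚)*(-4) = -10/3)
k(N) = -53/12 (k(N) = -4 + (⅛)*(-10/3) = -4 - 5/12 = -53/12)
R(c, E) = 109 + c
k(-220) + R(216, -187) = -53/12 + (109 + 216) = -53/12 + 325 = 3847/12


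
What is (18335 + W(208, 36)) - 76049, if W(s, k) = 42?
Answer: -57672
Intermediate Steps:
(18335 + W(208, 36)) - 76049 = (18335 + 42) - 76049 = 18377 - 76049 = -57672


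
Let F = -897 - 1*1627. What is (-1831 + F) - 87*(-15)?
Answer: -3050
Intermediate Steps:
F = -2524 (F = -897 - 1627 = -2524)
(-1831 + F) - 87*(-15) = (-1831 - 2524) - 87*(-15) = -4355 + 1305 = -3050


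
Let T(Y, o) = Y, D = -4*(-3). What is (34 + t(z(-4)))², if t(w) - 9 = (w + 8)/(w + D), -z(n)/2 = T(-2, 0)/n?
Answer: 230400/121 ≈ 1904.1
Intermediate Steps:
D = 12
z(n) = 4/n (z(n) = -(-4)/n = 4/n)
t(w) = 9 + (8 + w)/(12 + w) (t(w) = 9 + (w + 8)/(w + 12) = 9 + (8 + w)/(12 + w))
(34 + t(z(-4)))² = (34 + 2*(58 + 5*(4/(-4)))/(12 + 4/(-4)))² = (34 + 2*(58 + 5*(4*(-¼)))/(12 + 4*(-¼)))² = (34 + 2*(58 + 5*(-1))/(12 - 1))² = (34 + 2*(58 - 5)/11)² = (34 + 2*(1/11)*53)² = (34 + 106/11)² = (480/11)² = 230400/121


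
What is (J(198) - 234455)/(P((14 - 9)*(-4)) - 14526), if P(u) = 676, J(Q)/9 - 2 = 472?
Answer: 230189/13850 ≈ 16.620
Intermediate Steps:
J(Q) = 4266 (J(Q) = 18 + 9*472 = 18 + 4248 = 4266)
(J(198) - 234455)/(P((14 - 9)*(-4)) - 14526) = (4266 - 234455)/(676 - 14526) = -230189/(-13850) = -230189*(-1/13850) = 230189/13850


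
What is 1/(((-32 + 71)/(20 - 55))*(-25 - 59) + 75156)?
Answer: 5/376248 ≈ 1.3289e-5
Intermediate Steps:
1/(((-32 + 71)/(20 - 55))*(-25 - 59) + 75156) = 1/((39/(-35))*(-84) + 75156) = 1/((39*(-1/35))*(-84) + 75156) = 1/(-39/35*(-84) + 75156) = 1/(468/5 + 75156) = 1/(376248/5) = 5/376248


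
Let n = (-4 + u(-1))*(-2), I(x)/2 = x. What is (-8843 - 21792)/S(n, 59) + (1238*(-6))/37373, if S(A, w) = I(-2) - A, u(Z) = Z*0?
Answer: 1144832719/448476 ≈ 2552.7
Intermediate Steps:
u(Z) = 0
I(x) = 2*x
n = 8 (n = (-4 + 0)*(-2) = -4*(-2) = 8)
S(A, w) = -4 - A (S(A, w) = 2*(-2) - A = -4 - A)
(-8843 - 21792)/S(n, 59) + (1238*(-6))/37373 = (-8843 - 21792)/(-4 - 1*8) + (1238*(-6))/37373 = -30635/(-4 - 8) - 7428*1/37373 = -30635/(-12) - 7428/37373 = -30635*(-1/12) - 7428/37373 = 30635/12 - 7428/37373 = 1144832719/448476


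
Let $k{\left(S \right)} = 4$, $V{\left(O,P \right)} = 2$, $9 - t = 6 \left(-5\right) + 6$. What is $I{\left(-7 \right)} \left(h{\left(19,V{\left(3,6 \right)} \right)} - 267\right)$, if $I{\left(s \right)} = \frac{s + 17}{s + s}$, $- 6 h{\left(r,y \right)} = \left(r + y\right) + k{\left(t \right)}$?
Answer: $\frac{8135}{42} \approx 193.69$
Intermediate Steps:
$t = 33$ ($t = 9 - \left(6 \left(-5\right) + 6\right) = 9 - \left(-30 + 6\right) = 9 - -24 = 9 + 24 = 33$)
$h{\left(r,y \right)} = - \frac{2}{3} - \frac{r}{6} - \frac{y}{6}$ ($h{\left(r,y \right)} = - \frac{\left(r + y\right) + 4}{6} = - \frac{4 + r + y}{6} = - \frac{2}{3} - \frac{r}{6} - \frac{y}{6}$)
$I{\left(s \right)} = \frac{17 + s}{2 s}$
$I{\left(-7 \right)} \left(h{\left(19,V{\left(3,6 \right)} \right)} - 267\right) = \frac{17 - 7}{2 \left(-7\right)} \left(\left(- \frac{2}{3} - \frac{19}{6} - \frac{1}{3}\right) - 267\right) = \frac{1}{2} \left(- \frac{1}{7}\right) 10 \left(\left(- \frac{2}{3} - \frac{19}{6} - \frac{1}{3}\right) - 267\right) = - \frac{5 \left(- \frac{25}{6} - 267\right)}{7} = \left(- \frac{5}{7}\right) \left(- \frac{1627}{6}\right) = \frac{8135}{42}$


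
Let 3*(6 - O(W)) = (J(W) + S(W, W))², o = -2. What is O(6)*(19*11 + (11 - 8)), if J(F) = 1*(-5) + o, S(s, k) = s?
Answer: 3604/3 ≈ 1201.3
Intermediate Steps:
J(F) = -7 (J(F) = 1*(-5) - 2 = -5 - 2 = -7)
O(W) = 6 - (-7 + W)²/3
O(6)*(19*11 + (11 - 8)) = (6 - (-7 + 6)²/3)*(19*11 + (11 - 8)) = (6 - ⅓*(-1)²)*(209 + 3) = (6 - ⅓*1)*212 = (6 - ⅓)*212 = (17/3)*212 = 3604/3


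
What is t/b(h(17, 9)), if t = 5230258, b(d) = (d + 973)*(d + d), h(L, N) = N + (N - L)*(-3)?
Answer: 237739/3018 ≈ 78.774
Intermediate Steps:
h(L, N) = -2*N + 3*L (h(L, N) = N + (-3*N + 3*L) = -2*N + 3*L)
b(d) = 2*d*(973 + d) (b(d) = (973 + d)*(2*d) = 2*d*(973 + d))
t/b(h(17, 9)) = 5230258/((2*(-2*9 + 3*17)*(973 + (-2*9 + 3*17)))) = 5230258/((2*(-18 + 51)*(973 + (-18 + 51)))) = 5230258/((2*33*(973 + 33))) = 5230258/((2*33*1006)) = 5230258/66396 = 5230258*(1/66396) = 237739/3018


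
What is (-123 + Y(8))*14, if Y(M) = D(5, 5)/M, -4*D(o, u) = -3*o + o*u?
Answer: -13811/8 ≈ -1726.4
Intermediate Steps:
D(o, u) = 3*o/4 - o*u/4 (D(o, u) = -(-3*o + o*u)/4 = 3*o/4 - o*u/4)
Y(M) = -5/(2*M) (Y(M) = ((¼)*5*(3 - 1*5))/M = ((¼)*5*(3 - 5))/M = ((¼)*5*(-2))/M = -5/(2*M))
(-123 + Y(8))*14 = (-123 - 5/2/8)*14 = (-123 - 5/2*⅛)*14 = (-123 - 5/16)*14 = -1973/16*14 = -13811/8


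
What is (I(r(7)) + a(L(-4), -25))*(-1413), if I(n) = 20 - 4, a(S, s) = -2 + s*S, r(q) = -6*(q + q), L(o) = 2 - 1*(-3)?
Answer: 156843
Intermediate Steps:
L(o) = 5 (L(o) = 2 + 3 = 5)
r(q) = -12*q
a(S, s) = -2 + S*s
I(n) = 16
(I(r(7)) + a(L(-4), -25))*(-1413) = (16 + (-2 + 5*(-25)))*(-1413) = (16 + (-2 - 125))*(-1413) = (16 - 127)*(-1413) = -111*(-1413) = 156843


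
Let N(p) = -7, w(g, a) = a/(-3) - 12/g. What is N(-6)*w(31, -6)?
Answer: -350/31 ≈ -11.290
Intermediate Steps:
w(g, a) = -12/g - a/3 (w(g, a) = a*(-⅓) - 12/g = -a/3 - 12/g = -12/g - a/3)
N(-6)*w(31, -6) = -7*(-12/31 - ⅓*(-6)) = -7*(-12*1/31 + 2) = -7*(-12/31 + 2) = -7*50/31 = -350/31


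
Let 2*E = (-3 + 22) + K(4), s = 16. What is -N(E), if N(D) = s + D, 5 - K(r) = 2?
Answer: -27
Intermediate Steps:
K(r) = 3 (K(r) = 5 - 1*2 = 5 - 2 = 3)
E = 11 (E = ((-3 + 22) + 3)/2 = (19 + 3)/2 = (½)*22 = 11)
N(D) = 16 + D
-N(E) = -(16 + 11) = -1*27 = -27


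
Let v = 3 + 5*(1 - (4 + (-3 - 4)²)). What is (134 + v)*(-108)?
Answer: 13284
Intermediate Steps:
v = -257 (v = 3 + 5*(1 - (4 + (-7)²)) = 3 + 5*(1 - (4 + 49)) = 3 + 5*(1 - 1*53) = 3 + 5*(1 - 53) = 3 + 5*(-52) = 3 - 260 = -257)
(134 + v)*(-108) = (134 - 257)*(-108) = -123*(-108) = 13284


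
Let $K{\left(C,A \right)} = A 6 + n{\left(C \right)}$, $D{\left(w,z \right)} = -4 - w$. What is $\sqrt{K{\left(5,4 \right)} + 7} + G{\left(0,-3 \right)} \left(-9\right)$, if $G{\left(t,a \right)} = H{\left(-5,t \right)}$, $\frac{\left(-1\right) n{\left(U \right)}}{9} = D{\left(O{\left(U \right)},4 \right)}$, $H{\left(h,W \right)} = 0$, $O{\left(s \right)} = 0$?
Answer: $\sqrt{67} \approx 8.1853$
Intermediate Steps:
$n{\left(U \right)} = 36$ ($n{\left(U \right)} = - 9 \left(-4 - 0\right) = - 9 \left(-4 + 0\right) = \left(-9\right) \left(-4\right) = 36$)
$G{\left(t,a \right)} = 0$
$K{\left(C,A \right)} = 36 + 6 A$ ($K{\left(C,A \right)} = A 6 + 36 = 6 A + 36 = 36 + 6 A$)
$\sqrt{K{\left(5,4 \right)} + 7} + G{\left(0,-3 \right)} \left(-9\right) = \sqrt{\left(36 + 6 \cdot 4\right) + 7} + 0 \left(-9\right) = \sqrt{\left(36 + 24\right) + 7} + 0 = \sqrt{60 + 7} + 0 = \sqrt{67} + 0 = \sqrt{67}$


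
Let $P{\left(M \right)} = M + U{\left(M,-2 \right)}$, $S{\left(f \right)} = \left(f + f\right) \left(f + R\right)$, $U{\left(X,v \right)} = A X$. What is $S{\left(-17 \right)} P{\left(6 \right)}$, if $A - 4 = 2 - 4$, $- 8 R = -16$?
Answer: $9180$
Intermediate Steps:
$R = 2$ ($R = \left(- \frac{1}{8}\right) \left(-16\right) = 2$)
$A = 2$ ($A = 4 + \left(2 - 4\right) = 4 - 2 = 2$)
$U{\left(X,v \right)} = 2 X$
$S{\left(f \right)} = 2 f \left(2 + f\right)$ ($S{\left(f \right)} = \left(f + f\right) \left(f + 2\right) = 2 f \left(2 + f\right)$)
$P{\left(M \right)} = 3 M$ ($P{\left(M \right)} = M + 2 M = 3 M$)
$S{\left(-17 \right)} P{\left(6 \right)} = 2 \left(-17\right) \left(2 - 17\right) 3 \cdot 6 = 2 \left(-17\right) \left(-15\right) 18 = 510 \cdot 18 = 9180$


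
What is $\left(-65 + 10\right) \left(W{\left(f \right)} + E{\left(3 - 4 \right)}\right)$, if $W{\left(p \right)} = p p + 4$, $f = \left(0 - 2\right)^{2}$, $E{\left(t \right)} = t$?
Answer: $-1045$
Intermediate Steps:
$f = 4$ ($f = \left(-2\right)^{2} = 4$)
$W{\left(p \right)} = 4 + p^{2}$ ($W{\left(p \right)} = p^{2} + 4 = 4 + p^{2}$)
$\left(-65 + 10\right) \left(W{\left(f \right)} + E{\left(3 - 4 \right)}\right) = \left(-65 + 10\right) \left(\left(4 + 4^{2}\right) + \left(3 - 4\right)\right) = - 55 \left(\left(4 + 16\right) + \left(3 - 4\right)\right) = - 55 \left(20 - 1\right) = \left(-55\right) 19 = -1045$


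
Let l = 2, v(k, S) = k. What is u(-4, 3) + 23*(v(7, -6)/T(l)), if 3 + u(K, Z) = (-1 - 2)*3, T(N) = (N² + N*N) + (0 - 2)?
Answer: 89/6 ≈ 14.833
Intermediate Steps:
T(N) = -2 + 2*N² (T(N) = (N² + N²) - 2 = 2*N² - 2 = -2 + 2*N²)
u(K, Z) = -12 (u(K, Z) = -3 + (-1 - 2)*3 = -3 - 3*3 = -3 - 9 = -12)
u(-4, 3) + 23*(v(7, -6)/T(l)) = -12 + 23*(7/(-2 + 2*2²)) = -12 + 23*(7/(-2 + 2*4)) = -12 + 23*(7/(-2 + 8)) = -12 + 23*(7/6) = -12 + 161/6 = 89/6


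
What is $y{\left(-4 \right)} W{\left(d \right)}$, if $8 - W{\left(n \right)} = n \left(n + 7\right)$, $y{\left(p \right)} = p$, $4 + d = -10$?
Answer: $360$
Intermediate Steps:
$d = -14$ ($d = -4 - 10 = -14$)
$W{\left(n \right)} = 8 - n \left(7 + n\right)$ ($W{\left(n \right)} = 8 - n \left(n + 7\right) = 8 - n \left(7 + n\right)$)
$y{\left(-4 \right)} W{\left(d \right)} = - 4 \left(8 - \left(-14\right)^{2} - -98\right) = - 4 \left(8 - 196 + 98\right) = \left(-4\right) \left(-90\right) = 360$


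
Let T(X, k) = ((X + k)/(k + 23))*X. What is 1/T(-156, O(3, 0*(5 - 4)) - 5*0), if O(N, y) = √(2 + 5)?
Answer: 3595/3795324 + 179*√7/3795324 ≈ 0.0010720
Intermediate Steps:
O(N, y) = √7
T(X, k) = X*(X + k)/(23 + k) (T(X, k) = ((X + k)/(23 + k))*X = X*(X + k)/(23 + k))
1/T(-156, O(3, 0*(5 - 4)) - 5*0) = 1/(-156*(-156 + (√7 - 5*0))/(23 + (√7 - 5*0))) = 1/(-156*(-156 + (√7 + 0))/(23 + (√7 + 0))) = 1/(-156*(-156 + √7)/(23 + √7)) = -(23 + √7)/(156*(-156 + √7))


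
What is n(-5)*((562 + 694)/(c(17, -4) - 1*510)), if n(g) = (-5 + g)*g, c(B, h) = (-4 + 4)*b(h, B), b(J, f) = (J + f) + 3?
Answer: -6280/51 ≈ -123.14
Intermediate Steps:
b(J, f) = 3 + J + f
c(B, h) = 0 (c(B, h) = (-4 + 4)*(3 + h + B) = 0*(3 + B + h) = 0)
n(g) = g*(-5 + g)
n(-5)*((562 + 694)/(c(17, -4) - 1*510)) = (-5*(-5 - 5))*((562 + 694)/(0 - 1*510)) = (-5*(-10))*(1256/(0 - 510)) = 50*(1256/(-510)) = 50*(1256*(-1/510)) = 50*(-628/255) = -6280/51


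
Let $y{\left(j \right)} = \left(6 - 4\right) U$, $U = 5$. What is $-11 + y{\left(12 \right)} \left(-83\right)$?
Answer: $-841$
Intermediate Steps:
$y{\left(j \right)} = 10$ ($y{\left(j \right)} = \left(6 - 4\right) 5 = 2 \cdot 5 = 10$)
$-11 + y{\left(12 \right)} \left(-83\right) = -11 + 10 \left(-83\right) = -11 - 830 = -841$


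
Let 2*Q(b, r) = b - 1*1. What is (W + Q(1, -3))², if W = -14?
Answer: 196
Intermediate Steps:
Q(b, r) = -½ + b/2 (Q(b, r) = (b - 1*1)/2 = (b - 1)/2 = (-1 + b)/2 = -½ + b/2)
(W + Q(1, -3))² = (-14 + (-½ + (½)*1))² = (-14 + (-½ + ½))² = (-14 + 0)² = (-14)² = 196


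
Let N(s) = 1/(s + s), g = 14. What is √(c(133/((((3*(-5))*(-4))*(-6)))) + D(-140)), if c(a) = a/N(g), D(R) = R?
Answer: I*√135310/30 ≈ 12.262*I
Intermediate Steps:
N(s) = 1/(2*s)
c(a) = 28*a (c(a) = a/(((½)/14)) = a/(((½)*(1/14))) = a/(1/28) = a*28 = 28*a)
√(c(133/((((3*(-5))*(-4))*(-6)))) + D(-140)) = √(28*(133/((((3*(-5))*(-4))*(-6)))) - 140) = √(28*(133/((-15*(-4)*(-6)))) - 140) = √(28*(133/((60*(-6)))) - 140) = √(28*(133/(-360)) - 140) = √(28*(133*(-1/360)) - 140) = √(28*(-133/360) - 140) = √(-931/90 - 140) = √(-13531/90) = I*√135310/30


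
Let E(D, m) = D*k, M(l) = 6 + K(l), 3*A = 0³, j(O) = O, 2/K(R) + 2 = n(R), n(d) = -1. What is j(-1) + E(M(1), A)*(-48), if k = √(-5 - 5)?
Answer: -1 - 256*I*√10 ≈ -1.0 - 809.54*I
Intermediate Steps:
K(R) = -⅔ (K(R) = 2/(-2 - 1) = 2/(-3) = 2*(-⅓) = -⅔)
A = 0 (A = (⅓)*0³ = (⅓)*0 = 0)
M(l) = 16/3 (M(l) = 6 - ⅔ = 16/3)
k = I*√10 (k = √(-10) = I*√10 ≈ 3.1623*I)
E(D, m) = I*D*√10 (E(D, m) = D*(I*√10) = I*D*√10)
j(-1) + E(M(1), A)*(-48) = -1 + (I*(16/3)*√10)*(-48) = -1 + (16*I*√10/3)*(-48) = -1 - 256*I*√10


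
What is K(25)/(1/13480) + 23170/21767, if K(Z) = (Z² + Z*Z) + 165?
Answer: 415188134570/21767 ≈ 1.9074e+7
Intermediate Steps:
K(Z) = 165 + 2*Z² (K(Z) = (Z² + Z²) + 165 = 2*Z² + 165 = 165 + 2*Z²)
K(25)/(1/13480) + 23170/21767 = (165 + 2*25²)/(1/13480) + 23170/21767 = (165 + 2*625)/(1/13480) + 23170*(1/21767) = (165 + 1250)*13480 + 23170/21767 = 1415*13480 + 23170/21767 = 19074200 + 23170/21767 = 415188134570/21767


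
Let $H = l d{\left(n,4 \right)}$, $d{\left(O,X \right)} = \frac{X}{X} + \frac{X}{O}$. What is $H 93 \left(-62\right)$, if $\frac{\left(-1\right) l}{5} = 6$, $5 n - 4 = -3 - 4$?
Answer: $-980220$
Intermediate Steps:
$n = - \frac{3}{5}$ ($n = \frac{4}{5} + \frac{-3 - 4}{5} = \frac{4}{5} + \frac{1}{5} \left(-7\right) = \frac{4}{5} - \frac{7}{5} = - \frac{3}{5} \approx -0.6$)
$d{\left(O,X \right)} = 1 + \frac{X}{O}$
$l = -30$ ($l = \left(-5\right) 6 = -30$)
$H = 170$ ($H = - 30 \frac{- \frac{3}{5} + 4}{- \frac{3}{5}} = - 30 \left(\left(- \frac{5}{3}\right) \frac{17}{5}\right) = \left(-30\right) \left(- \frac{17}{3}\right) = 170$)
$H 93 \left(-62\right) = 170 \cdot 93 \left(-62\right) = 15810 \left(-62\right) = -980220$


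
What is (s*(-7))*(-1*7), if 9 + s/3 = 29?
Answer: 2940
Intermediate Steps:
s = 60 (s = -27 + 3*29 = -27 + 87 = 60)
(s*(-7))*(-1*7) = (60*(-7))*(-1*7) = -420*(-7) = 2940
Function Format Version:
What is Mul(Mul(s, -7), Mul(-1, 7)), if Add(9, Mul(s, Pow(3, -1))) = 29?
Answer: 2940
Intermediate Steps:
s = 60 (s = Add(-27, Mul(3, 29)) = Add(-27, 87) = 60)
Mul(Mul(s, -7), Mul(-1, 7)) = Mul(Mul(60, -7), Mul(-1, 7)) = Mul(-420, -7) = 2940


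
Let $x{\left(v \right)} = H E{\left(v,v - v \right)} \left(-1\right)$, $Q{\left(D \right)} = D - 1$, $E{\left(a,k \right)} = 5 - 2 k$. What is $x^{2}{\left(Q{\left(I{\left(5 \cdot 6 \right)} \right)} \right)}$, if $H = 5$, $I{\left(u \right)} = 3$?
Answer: $625$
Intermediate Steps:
$Q{\left(D \right)} = -1 + D$
$x{\left(v \right)} = -25$ ($x{\left(v \right)} = 5 \left(5 - 2 \left(v - v\right)\right) \left(-1\right) = 5 \left(5 - 0\right) \left(-1\right) = 5 \left(5 + 0\right) \left(-1\right) = 5 \cdot 5 \left(-1\right) = 25 \left(-1\right) = -25$)
$x^{2}{\left(Q{\left(I{\left(5 \cdot 6 \right)} \right)} \right)} = \left(-25\right)^{2} = 625$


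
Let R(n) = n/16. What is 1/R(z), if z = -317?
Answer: -16/317 ≈ -0.050473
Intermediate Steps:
R(n) = n/16 (R(n) = n*(1/16) = n/16)
1/R(z) = 1/((1/16)*(-317)) = 1/(-317/16) = -16/317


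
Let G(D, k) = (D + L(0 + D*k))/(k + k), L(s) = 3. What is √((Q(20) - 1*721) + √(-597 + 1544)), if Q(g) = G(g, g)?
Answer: √(-288170 + 400*√947)/20 ≈ 26.261*I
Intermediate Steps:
G(D, k) = (3 + D)/(2*k) (G(D, k) = (D + 3)/(k + k) = (3 + D)/((2*k)) = (3 + D)*(1/(2*k)) = (3 + D)/(2*k))
Q(g) = (3 + g)/(2*g)
√((Q(20) - 1*721) + √(-597 + 1544)) = √(((½)*(3 + 20)/20 - 1*721) + √(-597 + 1544)) = √(((½)*(1/20)*23 - 721) + √947) = √((23/40 - 721) + √947) = √(-28817/40 + √947)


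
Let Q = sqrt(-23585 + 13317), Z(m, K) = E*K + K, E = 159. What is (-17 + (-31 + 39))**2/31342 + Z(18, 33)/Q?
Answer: 81/31342 - 2640*I*sqrt(2567)/2567 ≈ 0.0025844 - 52.106*I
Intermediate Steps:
Z(m, K) = 160*K (Z(m, K) = 159*K + K = 160*K)
Q = 2*I*sqrt(2567) (Q = sqrt(-10268) = 2*I*sqrt(2567) ≈ 101.33*I)
(-17 + (-31 + 39))**2/31342 + Z(18, 33)/Q = (-17 + (-31 + 39))**2/31342 + (160*33)/((2*I*sqrt(2567))) = (-17 + 8)**2*(1/31342) + 5280*(-I*sqrt(2567)/5134) = (-9)**2*(1/31342) - 2640*I*sqrt(2567)/2567 = 81*(1/31342) - 2640*I*sqrt(2567)/2567 = 81/31342 - 2640*I*sqrt(2567)/2567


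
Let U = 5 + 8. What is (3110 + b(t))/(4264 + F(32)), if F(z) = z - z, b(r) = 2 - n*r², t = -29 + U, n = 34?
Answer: -699/533 ≈ -1.3114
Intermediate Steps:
U = 13
t = -16 (t = -29 + 13 = -16)
b(r) = 2 - 34*r²
F(z) = 0
(3110 + b(t))/(4264 + F(32)) = (3110 + (2 - 34*(-16)²))/(4264 + 0) = (3110 + (2 - 34*256))/4264 = (3110 + (2 - 8704))*(1/4264) = (3110 - 8702)*(1/4264) = -5592*1/4264 = -699/533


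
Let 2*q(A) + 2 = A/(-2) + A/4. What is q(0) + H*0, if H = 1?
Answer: -1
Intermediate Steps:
q(A) = -1 - A/8 (q(A) = -1 + (A/(-2) + A/4)/2 = -1 + (A*(-½) + A*(¼))/2 = -1 + (-A/2 + A/4)/2 = -1 + (-A/4)/2 = -1 - A/8)
q(0) + H*0 = (-1 - ⅛*0) + 1*0 = (-1 + 0) + 0 = -1 + 0 = -1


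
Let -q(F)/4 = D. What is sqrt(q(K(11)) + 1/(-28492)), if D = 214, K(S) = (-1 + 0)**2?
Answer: I*sqrt(173723936819)/14246 ≈ 29.257*I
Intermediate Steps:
K(S) = 1 (K(S) = (-1)**2 = 1)
q(F) = -856 (q(F) = -4*214 = -856)
sqrt(q(K(11)) + 1/(-28492)) = sqrt(-856 + 1/(-28492)) = sqrt(-856 - 1/28492) = sqrt(-24389153/28492) = I*sqrt(173723936819)/14246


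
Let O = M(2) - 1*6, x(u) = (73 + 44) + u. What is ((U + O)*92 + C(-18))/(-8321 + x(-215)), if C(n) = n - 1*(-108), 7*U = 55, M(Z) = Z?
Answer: -3114/58933 ≈ -0.052840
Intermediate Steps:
x(u) = 117 + u
U = 55/7 (U = (⅐)*55 = 55/7 ≈ 7.8571)
O = -4 (O = 2 - 1*6 = 2 - 6 = -4)
C(n) = 108 + n (C(n) = n + 108 = 108 + n)
((U + O)*92 + C(-18))/(-8321 + x(-215)) = ((55/7 - 4)*92 + (108 - 18))/(-8321 + (117 - 215)) = ((27/7)*92 + 90)/(-8321 - 98) = (2484/7 + 90)/(-8419) = (3114/7)*(-1/8419) = -3114/58933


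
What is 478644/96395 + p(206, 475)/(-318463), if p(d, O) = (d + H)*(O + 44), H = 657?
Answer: 109255372857/30698240885 ≈ 3.5590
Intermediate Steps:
p(d, O) = (44 + O)*(657 + d) (p(d, O) = (d + 657)*(O + 44) = (657 + d)*(44 + O) = (44 + O)*(657 + d))
478644/96395 + p(206, 475)/(-318463) = 478644/96395 + (28908 + 44*206 + 657*475 + 475*206)/(-318463) = 478644*(1/96395) + (28908 + 9064 + 312075 + 97850)*(-1/318463) = 478644/96395 + 447897*(-1/318463) = 478644/96395 - 447897/318463 = 109255372857/30698240885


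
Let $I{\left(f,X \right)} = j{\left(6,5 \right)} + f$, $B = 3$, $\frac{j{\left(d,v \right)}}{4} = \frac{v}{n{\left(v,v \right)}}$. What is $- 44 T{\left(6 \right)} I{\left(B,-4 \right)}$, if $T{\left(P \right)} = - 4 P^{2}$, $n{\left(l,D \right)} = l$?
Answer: $44352$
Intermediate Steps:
$j{\left(d,v \right)} = 4$ ($j{\left(d,v \right)} = 4 \frac{v}{v} = 4 \cdot 1 = 4$)
$I{\left(f,X \right)} = 4 + f$
$- 44 T{\left(6 \right)} I{\left(B,-4 \right)} = - 44 \left(- 4 \cdot 6^{2}\right) \left(4 + 3\right) = - 44 \left(\left(-4\right) 36\right) 7 = \left(-44\right) \left(-144\right) 7 = 6336 \cdot 7 = 44352$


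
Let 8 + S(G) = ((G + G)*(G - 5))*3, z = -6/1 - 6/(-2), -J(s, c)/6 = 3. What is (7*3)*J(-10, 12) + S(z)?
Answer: -242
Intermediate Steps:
J(s, c) = -18 (J(s, c) = -6*3 = -18)
z = -3 (z = -6*1 - 6*(-1/2) = -6 + 3 = -3)
S(G) = -8 + 6*G*(-5 + G) (S(G) = -8 + ((G + G)*(G - 5))*3 = -8 + ((2*G)*(-5 + G))*3 = -8 + (2*G*(-5 + G))*3 = -8 + 6*G*(-5 + G))
(7*3)*J(-10, 12) + S(z) = (7*3)*(-18) + (-8 - 30*(-3) + 6*(-3)**2) = 21*(-18) + (-8 + 90 + 6*9) = -378 + (-8 + 90 + 54) = -378 + 136 = -242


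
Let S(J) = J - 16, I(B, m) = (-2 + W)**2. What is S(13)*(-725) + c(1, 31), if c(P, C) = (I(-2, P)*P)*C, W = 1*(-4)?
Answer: 3291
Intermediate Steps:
W = -4
I(B, m) = 36 (I(B, m) = (-2 - 4)**2 = (-6)**2 = 36)
S(J) = -16 + J
c(P, C) = 36*C*P (c(P, C) = (36*P)*C = 36*C*P)
S(13)*(-725) + c(1, 31) = (-16 + 13)*(-725) + 36*31*1 = -3*(-725) + 1116 = 2175 + 1116 = 3291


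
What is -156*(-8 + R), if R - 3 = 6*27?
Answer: -24492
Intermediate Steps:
R = 165 (R = 3 + 6*27 = 3 + 162 = 165)
-156*(-8 + R) = -156*(-8 + 165) = -156*157 = -24492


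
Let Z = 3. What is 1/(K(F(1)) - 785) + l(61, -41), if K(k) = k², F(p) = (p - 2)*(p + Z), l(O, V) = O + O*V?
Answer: -1876361/769 ≈ -2440.0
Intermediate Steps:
F(p) = (-2 + p)*(3 + p) (F(p) = (p - 2)*(p + 3) = (-2 + p)*(3 + p))
1/(K(F(1)) - 785) + l(61, -41) = 1/((-6 + 1 + 1²)² - 785) + 61*(1 - 41) = 1/((-6 + 1 + 1)² - 785) + 61*(-40) = 1/((-4)² - 785) - 2440 = 1/(16 - 785) - 2440 = 1/(-769) - 2440 = -1/769 - 2440 = -1876361/769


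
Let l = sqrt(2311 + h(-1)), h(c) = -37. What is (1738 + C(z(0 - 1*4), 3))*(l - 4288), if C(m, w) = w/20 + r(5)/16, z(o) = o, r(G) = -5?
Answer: -37259236/5 + 139027*sqrt(2274)/80 ≈ -7.3690e+6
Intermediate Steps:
l = sqrt(2274) (l = sqrt(2311 - 37) = sqrt(2274) ≈ 47.686)
C(m, w) = -5/16 + w/20 (C(m, w) = w/20 - 5/16 = -5/16 + w/20)
(1738 + C(z(0 - 1*4), 3))*(l - 4288) = (1738 + (-5/16 + (1/20)*3))*(sqrt(2274) - 4288) = (1738 + (-5/16 + 3/20))*(-4288 + sqrt(2274)) = (1738 - 13/80)*(-4288 + sqrt(2274)) = 139027*(-4288 + sqrt(2274))/80 = -37259236/5 + 139027*sqrt(2274)/80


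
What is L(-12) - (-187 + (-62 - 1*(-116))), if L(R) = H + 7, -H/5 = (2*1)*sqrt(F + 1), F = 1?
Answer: 140 - 10*sqrt(2) ≈ 125.86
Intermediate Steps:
H = -10*sqrt(2) (H = -5*2*1*sqrt(1 + 1) = -10*sqrt(2) ≈ -14.142)
L(R) = 7 - 10*sqrt(2) (L(R) = -10*sqrt(2) + 7 = 7 - 10*sqrt(2))
L(-12) - (-187 + (-62 - 1*(-116))) = (7 - 10*sqrt(2)) - (-187 + (-62 - 1*(-116))) = (7 - 10*sqrt(2)) - (-187 + (-62 + 116)) = (7 - 10*sqrt(2)) - (-187 + 54) = (7 - 10*sqrt(2)) - 1*(-133) = (7 - 10*sqrt(2)) + 133 = 140 - 10*sqrt(2)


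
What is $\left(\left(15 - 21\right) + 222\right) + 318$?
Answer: $534$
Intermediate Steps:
$\left(\left(15 - 21\right) + 222\right) + 318 = \left(-6 + 222\right) + 318 = 216 + 318 = 534$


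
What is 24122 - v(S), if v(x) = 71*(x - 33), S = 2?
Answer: 26323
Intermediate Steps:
v(x) = -2343 + 71*x (v(x) = 71*(-33 + x) = -2343 + 71*x)
24122 - v(S) = 24122 - (-2343 + 71*2) = 24122 - (-2343 + 142) = 24122 - 1*(-2201) = 24122 + 2201 = 26323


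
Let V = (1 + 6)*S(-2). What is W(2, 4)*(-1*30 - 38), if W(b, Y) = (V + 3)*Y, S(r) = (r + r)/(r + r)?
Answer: -2720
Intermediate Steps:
S(r) = 1 (S(r) = (2*r)/((2*r)) = (2*r)*(1/(2*r)) = 1)
V = 7 (V = (1 + 6)*1 = 7*1 = 7)
W(b, Y) = 10*Y (W(b, Y) = (7 + 3)*Y = 10*Y)
W(2, 4)*(-1*30 - 38) = (10*4)*(-1*30 - 38) = 40*(-30 - 38) = 40*(-68) = -2720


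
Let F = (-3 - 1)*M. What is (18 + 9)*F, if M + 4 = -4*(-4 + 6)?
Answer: 1296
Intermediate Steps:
M = -12 (M = -4 - 4*(-4 + 6) = -4 - 4*2 = -4 - 8 = -12)
F = 48 (F = (-3 - 1)*(-12) = -4*(-12) = 48)
(18 + 9)*F = (18 + 9)*48 = 27*48 = 1296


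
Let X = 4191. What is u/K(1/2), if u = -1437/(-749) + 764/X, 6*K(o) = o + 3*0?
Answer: 26378812/1046353 ≈ 25.210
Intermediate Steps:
K(o) = o/6 (K(o) = (o + 3*0)/6 = (o + 0)/6 = o/6)
u = 6594703/3139059 (u = -1437/(-749) + 764/4191 = -1437*(-1/749) + 764*(1/4191) = 1437/749 + 764/4191 = 6594703/3139059 ≈ 2.1009)
u/K(1/2) = 6594703/(3139059*(((⅙)/2))) = 6594703/(3139059*(((⅙)*(½)))) = 6594703/(3139059*(1/12)) = (6594703/3139059)*12 = 26378812/1046353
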